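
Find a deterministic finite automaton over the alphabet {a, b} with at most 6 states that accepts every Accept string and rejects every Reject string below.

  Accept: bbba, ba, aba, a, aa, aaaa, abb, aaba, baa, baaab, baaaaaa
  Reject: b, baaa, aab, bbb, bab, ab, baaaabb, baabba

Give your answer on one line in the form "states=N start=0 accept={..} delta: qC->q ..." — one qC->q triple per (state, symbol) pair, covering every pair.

states=5 start=0 accept={0,2,3} delta: 0a->0 0b->1 1a->2 1b->0 2a->3 2b->1 3a->4 3b->3 4a->1 4b->0

Fold the examples into a partial DFA from state 0: repeatedly fix the first undefined (state, symbol) met by the shortest-then-alphabetical prefix, trying targets in increasing order and rejecting any under which an Accept and a Reject string meet in one state with the same remainder; add a state when all current targets are rejected. Accepting states are where Accept strings end.
a: 0a undefined. 0a->0: ok.
b: 0b undefined. 0b->0: no, bbba/b meet in 0. Open state 1: 0b->1.
ba: 1a undefined. 1a->0: no, ba/baaa meet in 0. 1a->1: no, bbba/baabba meet in 1 with "bba" left. Open state 2: 1a->2.
bb: 1b undefined. 1b->0: ok.
baa: 2a undefined. 2a->0: no, a/baaa meet in 0. 2a->1: no, bbba/baaa meet in 2. 2a->2: no, bbba/baaa meet in 2. Open state 3: 2a->3.
bab: 2b undefined. 2b->0: no, a/bab meet in 0. 2b->1: ok.
baaa: 3a undefined. 3a->0: no, a/baaa meet in 0. 3a->1: no, a/baaaabb meet in 0. 3a->2: no, bbba/baaa meet in 2. 3a->3: no, baa/baaa meet in 3. Open state 4: 3a->4.
baab: 3b undefined. 3b->0: no, bbba/baabba meet in 2. 3b->1: no, a/baabba meet in 0. 3b->2: no, bbba/baabba meet in 2. 3b->3: ok.
baaaa: 4a undefined. 4a->0: no, a/baaaabb meet in 0. 4a->1: ok.
baaab: 4b undefined. 4b->0: ok.
All examples now run through 5 states with every (state, symbol) defined. Accept strings end in {0,2,3}, Reject strings end in {1,4}; accept={0,2,3}.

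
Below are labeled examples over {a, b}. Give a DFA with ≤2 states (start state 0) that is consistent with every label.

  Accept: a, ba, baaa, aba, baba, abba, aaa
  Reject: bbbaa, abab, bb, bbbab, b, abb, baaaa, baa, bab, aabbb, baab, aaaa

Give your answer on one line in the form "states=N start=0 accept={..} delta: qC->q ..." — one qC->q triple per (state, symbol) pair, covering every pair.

Fold the examples into a partial DFA from state 0: repeatedly fix the first undefined (state, symbol) met by the shortest-then-alphabetical prefix, trying targets in increasing order and rejecting any under which an Accept and a Reject string meet in one state with the same remainder; add a state when all current targets are rejected. Accepting states are where Accept strings end.
a: 0a undefined. 0a->0: no, a/aaaa meet in 0. Open state 1: 0a->1.
b: 0b undefined. 0b->0: ok.
aa: 1a undefined. 1a->0: ok.
ab: 1b undefined. 1b->0: ok.
All examples now run through 2 states with every (state, symbol) defined. Accept strings end in {1}, Reject strings end in {0}; accept={1}.

states=2 start=0 accept={1} delta: 0a->1 0b->0 1a->0 1b->0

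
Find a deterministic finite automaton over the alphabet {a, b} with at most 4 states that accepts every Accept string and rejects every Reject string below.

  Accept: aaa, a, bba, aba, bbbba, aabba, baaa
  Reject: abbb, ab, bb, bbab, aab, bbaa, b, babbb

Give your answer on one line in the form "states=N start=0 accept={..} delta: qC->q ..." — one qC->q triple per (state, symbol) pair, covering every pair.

states=4 start=0 accept={0,3} delta: 0a->0 0b->1 1a->0 1b->2 2a->3 2b->1 3a->1 3b->1

State merging on the prefix tree: take the shortest (then alphabetical) example prefix whose next move is undefined and point that move at state 0, else 1, else 2, ...; a target is out if some Accept/Reject pair would then sit in one state with the same input left (inseparable). If every existing state is out, open a new one.
a: 0a undefined. 0a->0: ok.
b: 0b undefined. 0b->0: no, aaa/abbb meet in 0. Open state 1: 0b->1.
ba: 1a undefined. 1a->0: ok.
bb: 1b undefined. 1b->0: no, aaa/bb meet in 0. 1b->1: no, aaa/bbaa meet in 0. Open state 2: 1b->2.
bba: 2a undefined. 2a->0: no, aaa/bbaa meet in 0. 2a->1: no, aaa/bbaa meet in 0. 2a->2: no, bba/bb meet in 2. Open state 3: 2a->3.
bbb: 2b undefined. 2b->0: no, aaa/abbb meet in 0. 2b->1: ok.
bbaa: 3a undefined. 3a->0: no, aaa/bbaa meet in 0. 3a->1: ok.
bbab: 3b undefined. 3b->0: no, aaa/bbab meet in 0. 3b->1: ok.
All examples now run through 4 states with every (state, symbol) defined. Accept strings end in {0,3}, Reject strings end in {1,2}; accept={0,3}.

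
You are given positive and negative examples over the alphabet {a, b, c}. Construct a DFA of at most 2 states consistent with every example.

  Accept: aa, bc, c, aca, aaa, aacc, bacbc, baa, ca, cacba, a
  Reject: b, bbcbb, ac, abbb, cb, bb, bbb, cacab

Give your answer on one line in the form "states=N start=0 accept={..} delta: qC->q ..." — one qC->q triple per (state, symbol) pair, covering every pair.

Grow the machine one transition at a time. Run the examples from 0; the earliest place one falls off (shortest prefix, ties alphabetical) gets sent to the lowest-numbered state that keeps every Accept/Reject pair distinguishable — a pair clashes when both reach the same state with identical unread suffix — and to a fresh state only if none does.
a: 0a undefined. 0a->0: no, c/ac meet in 0 with "c" left. Open state 1: 0a->1.
b: 0b undefined. 0b->0: ok.
c: 0c undefined. 0c->0: no, bc/b meet in 0. 0c->1: ok.
aa: 1a undefined. 1a->0: no, aa/b meet in 0. 1a->1: ok.
ab: 1b undefined. 1b->0: ok.
ac: 1c undefined. 1c->0: ok.
All examples now run through 2 states with every (state, symbol) defined. Accept strings end in {1}, Reject strings end in {0}; accept={1}.

states=2 start=0 accept={1} delta: 0a->1 0b->0 0c->1 1a->1 1b->0 1c->0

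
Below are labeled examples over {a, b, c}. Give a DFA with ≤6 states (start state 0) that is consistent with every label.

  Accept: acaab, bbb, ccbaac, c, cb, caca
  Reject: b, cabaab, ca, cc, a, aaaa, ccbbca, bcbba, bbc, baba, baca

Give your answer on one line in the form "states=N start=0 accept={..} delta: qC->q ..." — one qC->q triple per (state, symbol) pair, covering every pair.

states=4 start=0 accept={2} delta: 0a->0 0b->1 0c->2 1a->0 1b->2 1c->0 2a->3 2b->2 2c->0 3a->2 3b->0 3c->3

Grow the machine one transition at a time. Run the examples from 0; the earliest place one falls off (shortest prefix, ties alphabetical) gets sent to the lowest-numbered state that keeps every Accept/Reject pair distinguishable — a pair clashes when both reach the same state with identical unread suffix — and to a fresh state only if none does.
a: 0a undefined. 0a->0: ok.
b: 0b undefined. 0b->0: no, bbb/b meet in 0. Open state 1: 0b->1.
c: 0c undefined. 0c->0: no, acaab/b meet in 1. 0c->1: no, c/b meet in 1. Open state 2: 0c->2.
ba: 1a undefined. 1a->0: ok.
bb: 1b undefined. 1b->0: no, bbb/b meet in 1. 1b->1: no, bbb/b meet in 1. 1b->2: ok.
bc: 1c undefined. 1c->0: ok.
ca: 2a undefined. 2a->0: no, acaab/b meet in 1. 2a->1: no, acaab/b meet in 1. 2a->2: no, c/ca meet in 2. Open state 3: 2a->3.
cb: 2b undefined. 2b->0: no, bbb/a meet in 0. 2b->1: no, bbb/b meet in 1. 2b->2: ok.
cc: 2c undefined. 2c->0: ok.
cab: 3b undefined. 3b->0: ok.
cac: 3c undefined. 3c->0: no, caca/cc meet in 0. 3c->1: no, caca/cc meet in 0. 3c->2: no, caca/ca meet in 3. 3c->3: ok.
acaa: 3a undefined. 3a->0: no, acaab/b meet in 1. 3a->1: no, caca/b meet in 1. 3a->2: ok.
All examples now run through 4 states with every (state, symbol) defined. Accept strings end in {2}, Reject strings end in {0,1,3}; accept={2}.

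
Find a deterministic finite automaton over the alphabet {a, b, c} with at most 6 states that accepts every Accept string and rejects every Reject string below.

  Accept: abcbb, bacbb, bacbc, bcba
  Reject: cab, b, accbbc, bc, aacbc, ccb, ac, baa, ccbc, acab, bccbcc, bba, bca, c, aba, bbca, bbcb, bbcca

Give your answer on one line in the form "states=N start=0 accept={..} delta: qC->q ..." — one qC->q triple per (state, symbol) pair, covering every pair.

Grow the machine one transition at a time. Run the examples from 0; the earliest place one falls off (shortest prefix, ties alphabetical) gets sent to the lowest-numbered state that keeps every Accept/Reject pair distinguishable — a pair clashes when both reach the same state with identical unread suffix — and to a fresh state only if none does.
a: 0a undefined. 0a->0: ok.
b: 0b undefined. 0b->0: no, bacbc/aacbc meet in 0 with "cbc" left. Open state 1: 0b->1.
c: 0c undefined. 0c->0: ok.
ba: 1a undefined. 1a->0: no, bacbc/bc meet in 1 with "c" left. 1a->1: ok.
bb: 1b undefined. 1b->0: ok.
bc: 1c undefined. 1c->0: no, abcbb/accbbc meet in 0. 1c->1: no, abcbb/cab meet in 1. Open state 2: 1c->2.
bca: 2a undefined. 2a->0: ok.
bcb: 2b undefined. 2b->0: no, abcbb/cab meet in 1. 2b->1: no, abcbb/accbbc meet in 0. 2b->2: no, abcbb/bc meet in 2. Open state 3: 2b->3.
bcc: 2c undefined. 2c->0: ok.
bcba: 3a undefined. 3a->0: no, bcba/accbbc meet in 0. 3a->1: no, bcba/cab meet in 1. 3a->2: no, bcba/bc meet in 2. 3a->3: ok.
abcbb: 3b undefined. 3b->0: no, abcbb/accbbc meet in 0. 3b->1: no, abcbb/cab meet in 1. 3b->2: no, abcbb/bc meet in 2. 3b->3: ok.
bacbc: 3c undefined. 3c->0: no, bacbc/accbbc meet in 0. 3c->1: no, bacbc/cab meet in 1. 3c->2: no, bacbc/bc meet in 2. 3c->3: ok.
All examples now run through 4 states with every (state, symbol) defined. Accept strings end in {3}, Reject strings end in {0,1,2}; accept={3}.

states=4 start=0 accept={3} delta: 0a->0 0b->1 0c->0 1a->1 1b->0 1c->2 2a->0 2b->3 2c->0 3a->3 3b->3 3c->3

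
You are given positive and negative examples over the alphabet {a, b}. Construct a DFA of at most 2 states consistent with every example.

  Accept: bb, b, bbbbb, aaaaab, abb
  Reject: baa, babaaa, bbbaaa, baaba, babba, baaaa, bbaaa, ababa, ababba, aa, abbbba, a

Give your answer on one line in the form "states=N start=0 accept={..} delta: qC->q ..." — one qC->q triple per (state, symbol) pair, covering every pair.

states=2 start=0 accept={1} delta: 0a->0 0b->1 1a->0 1b->1

Fold the examples into a partial DFA from state 0: repeatedly fix the first undefined (state, symbol) met by the shortest-then-alphabetical prefix, trying targets in increasing order and rejecting any under which an Accept and a Reject string meet in one state with the same remainder; add a state when all current targets are rejected. Accepting states are where Accept strings end.
a: 0a undefined. 0a->0: ok.
b: 0b undefined. 0b->0: no, bb/baa meet in 0. Open state 1: 0b->1.
ba: 1a undefined. 1a->0: ok.
bb: 1b undefined. 1b->0: no, bb/baa meet in 0. 1b->1: ok.
All examples now run through 2 states with every (state, symbol) defined. Accept strings end in {1}, Reject strings end in {0}; accept={1}.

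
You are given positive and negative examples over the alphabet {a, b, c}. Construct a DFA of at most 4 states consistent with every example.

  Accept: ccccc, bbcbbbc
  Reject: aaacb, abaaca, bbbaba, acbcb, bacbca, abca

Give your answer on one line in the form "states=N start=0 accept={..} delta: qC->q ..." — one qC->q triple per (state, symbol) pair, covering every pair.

states=2 start=0 accept={1} delta: 0a->0 0b->0 0c->1 1a->0 1b->0 1c->0

Fold the examples into a partial DFA from state 0: repeatedly fix the first undefined (state, symbol) met by the shortest-then-alphabetical prefix, trying targets in increasing order and rejecting any under which an Accept and a Reject string meet in one state with the same remainder; add a state when all current targets are rejected. Accepting states are where Accept strings end.
a: 0a undefined. 0a->0: ok.
b: 0b undefined. 0b->0: ok.
c: 0c undefined. 0c->0: no, ccccc/aaacb meet in 0. Open state 1: 0c->1.
cc: 1c undefined. 1c->0: ok.
acb: 1b undefined. 1b->0: ok.
abca: 1a undefined. 1a->0: ok.
All examples now run through 2 states with every (state, symbol) defined. Accept strings end in {1}, Reject strings end in {0}; accept={1}.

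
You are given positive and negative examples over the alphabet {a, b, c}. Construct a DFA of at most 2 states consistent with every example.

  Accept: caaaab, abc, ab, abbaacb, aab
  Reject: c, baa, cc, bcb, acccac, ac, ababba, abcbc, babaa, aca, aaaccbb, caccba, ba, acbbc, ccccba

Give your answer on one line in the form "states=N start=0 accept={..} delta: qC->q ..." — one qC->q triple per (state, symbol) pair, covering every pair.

Fold the examples into a partial DFA from state 0: repeatedly fix the first undefined (state, symbol) met by the shortest-then-alphabetical prefix, trying targets in increasing order and rejecting any under which an Accept and a Reject string meet in one state with the same remainder; add a state when all current targets are rejected. Accepting states are where Accept strings end.
a: 0a undefined. 0a->0: ok.
b: 0b undefined. 0b->0: no, abc/c meet in 0 with "c" left. Open state 1: 0b->1.
c: 0c undefined. 0c->0: ok.
ba: 1a undefined. 1a->0: ok.
bc: 1c undefined. 1c->0: no, caaaab/bcb meet in 1. 1c->1: ok.
abb: 1b undefined. 1b->0: ok.
All examples now run through 2 states with every (state, symbol) defined. Accept strings end in {1}, Reject strings end in {0}; accept={1}.

states=2 start=0 accept={1} delta: 0a->0 0b->1 0c->0 1a->0 1b->0 1c->1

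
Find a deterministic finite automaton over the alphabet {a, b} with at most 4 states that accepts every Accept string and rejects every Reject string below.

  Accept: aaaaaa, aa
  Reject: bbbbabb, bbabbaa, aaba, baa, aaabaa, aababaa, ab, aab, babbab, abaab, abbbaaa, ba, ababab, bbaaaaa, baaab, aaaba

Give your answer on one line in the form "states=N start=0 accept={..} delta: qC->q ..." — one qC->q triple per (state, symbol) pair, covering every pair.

State merging on the prefix tree: take the shortest (then alphabetical) example prefix whose next move is undefined and point that move at state 0, else 1, else 2, ...; a target is out if some Accept/Reject pair would then sit in one state with the same input left (inseparable). If every existing state is out, open a new one.
a: 0a undefined. 0a->0: ok.
b: 0b undefined. 0b->0: no, aaaaaa/bbbbabb meet in 0. Open state 1: 0b->1.
ba: 1a undefined. 1a->0: no, aaaaaa/aaba meet in 0. 1a->1: ok.
bb: 1b undefined. 1b->0: no, aaaaaa/bbbbabb meet in 0. 1b->1: ok.
All examples now run through 2 states with every (state, symbol) defined. Accept strings end in {0}, Reject strings end in {1}; accept={0}.

states=2 start=0 accept={0} delta: 0a->0 0b->1 1a->1 1b->1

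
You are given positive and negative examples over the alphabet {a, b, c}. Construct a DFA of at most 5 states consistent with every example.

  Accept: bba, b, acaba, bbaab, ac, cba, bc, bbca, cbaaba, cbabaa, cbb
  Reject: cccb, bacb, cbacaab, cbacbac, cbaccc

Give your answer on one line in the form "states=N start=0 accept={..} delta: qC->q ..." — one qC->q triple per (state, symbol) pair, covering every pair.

states=5 start=0 accept={0,1,3} delta: 0a->0 0b->0 0c->1 1a->0 1b->2 1c->0 2a->3 2b->0 2c->2 3a->0 3b->0 3c->4 4a->4 4b->2 4c->2

Grow the machine one transition at a time. Run the examples from 0; the earliest place one falls off (shortest prefix, ties alphabetical) gets sent to the lowest-numbered state that keeps every Accept/Reject pair distinguishable — a pair clashes when both reach the same state with identical unread suffix — and to a fresh state only if none does.
a: 0a undefined. 0a->0: ok.
b: 0b undefined. 0b->0: ok.
c: 0c undefined. 0c->0: no, bba/cccb meet in 0. Open state 1: 0c->1.
cb: 1b undefined. 1b->0: no, bba/bacb meet in 0. 1b->1: no, ac/bacb meet in 1. Open state 2: 1b->2.
cc: 1c undefined. 1c->0: ok.
aca: 1a undefined. 1a->0: ok.
cba: 2a undefined. 2a->0: no, bba/cbacaab meet in 0. 2a->1: no, bba/cbacaab meet in 0. 2a->2: no, cba/cccb meet in 2. Open state 3: 2a->3.
cbb: 2b undefined. 2b->0: ok.
cbaa: 3a undefined. 3a->0: ok.
cbab: 3b undefined. 3b->0: ok.
cbac: 3c undefined. 3c->0: no, bba/cbacaab meet in 0. 3c->1: no, bba/cbacaab meet in 0. 3c->2: no, bba/cbacaab meet in 0. 3c->3: no, bba/cbacaab meet in 0. Open state 4: 3c->4.
cbaca: 4a undefined. 4a->0: no, bba/cbacaab meet in 0. 4a->1: no, bba/cbacaab meet in 0. 4a->2: no, bba/cbacaab meet in 0. 4a->3: no, bba/cbacaab meet in 0. 4a->4: ok.
cbacb: 4b undefined. 4b->0: no, bba/cbacaab meet in 0. 4b->1: no, ac/cbacaab meet in 1. 4b->2: ok.
cbacc: 4c undefined. 4c->0: no, ac/cbaccc meet in 1. 4c->1: no, bba/cbaccc meet in 0. 4c->2: ok.
cbaccc: 2c undefined. 2c->0: no, bba/cbaccc meet in 0. 2c->1: no, ac/cbaccc meet in 1. 2c->2: ok.
All examples now run through 5 states with every (state, symbol) defined. Accept strings end in {0,1,3}, Reject strings end in {2,4}; accept={0,1,3}.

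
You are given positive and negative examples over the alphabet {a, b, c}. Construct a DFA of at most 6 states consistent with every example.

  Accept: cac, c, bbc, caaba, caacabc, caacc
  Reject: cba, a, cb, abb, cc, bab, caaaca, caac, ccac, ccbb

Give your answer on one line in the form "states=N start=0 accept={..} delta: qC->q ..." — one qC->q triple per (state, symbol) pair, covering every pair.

State merging on the prefix tree: take the shortest (then alphabetical) example prefix whose next move is undefined and point that move at state 0, else 1, else 2, ...; a target is out if some Accept/Reject pair would then sit in one state with the same input left (inseparable). If every existing state is out, open a new one.
a: 0a undefined. 0a->0: ok.
b: 0b undefined. 0b->0: ok.
c: 0c undefined. 0c->0: no, cac/cba meet in 0. Open state 1: 0c->1.
ca: 1a undefined. 1a->0: no, cac/caac meet in 1. 1a->1: no, cac/cc meet in 1 with "c" left. Open state 2: 1a->2.
cb: 1b undefined. 1b->0: ok.
cc: 1c undefined. 1c->0: no, c/ccac meet in 1. 1c->1: no, cac/ccac meet in 2 with "c" left. 1c->2: ok.
caa: 2a undefined. 2a->0: no, c/caac meet in 1. 2a->1: no, caaba/cba meet in 0. 2a->2: no, cac/caac meet in 2 with "c" left. Open state 3: 2a->3.
cac: 2c undefined. 2c->0: no, cac/cba meet in 0. 2c->1: ok.
ccb: 2b undefined. 2b->0: ok.
caaa: 3a undefined. 3a->0: ok.
caab: 3b undefined. 3b->0: no, caaba/cba meet in 0. 3b->1: no, caaba/cc meet in 2. 3b->2: ok.
caac: 3c undefined. 3c->0: ok.
All examples now run through 4 states with every (state, symbol) defined. Accept strings end in {1,3}, Reject strings end in {0,2}; accept={1,3}.

states=4 start=0 accept={1,3} delta: 0a->0 0b->0 0c->1 1a->2 1b->0 1c->2 2a->3 2b->0 2c->1 3a->0 3b->2 3c->0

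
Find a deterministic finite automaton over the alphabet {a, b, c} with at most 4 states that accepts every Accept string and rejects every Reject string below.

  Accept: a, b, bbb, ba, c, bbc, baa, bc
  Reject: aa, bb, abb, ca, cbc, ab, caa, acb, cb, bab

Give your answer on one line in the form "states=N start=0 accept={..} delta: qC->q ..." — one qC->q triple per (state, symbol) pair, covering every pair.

Fold the examples into a partial DFA from state 0: repeatedly fix the first undefined (state, symbol) met by the shortest-then-alphabetical prefix, trying targets in increasing order and rejecting any under which an Accept and a Reject string meet in one state with the same remainder; add a state when all current targets are rejected. Accepting states are where Accept strings end.
a: 0a undefined. 0a->0: no, a/aa meet in 0. Open state 1: 0a->1.
b: 0b undefined. 0b->0: no, b/bb meet in 0. 0b->1: no, bbb/abb meet in 1 with "bb" left. Open state 2: 0b->2.
c: 0c undefined. 0c->0: no, a/ca meet in 1. 0c->1: ok.
aa: 1a undefined. 1a->0: no, a/caa meet in 1. 1a->1: no, a/aa meet in 1. 1a->2: no, b/aa meet in 2. Open state 3: 1a->3.
ab: 1b undefined. 1b->0: no, a/cbc meet in 1. 1b->1: no, a/abb meet in 1. 1b->2: no, b/ab meet in 2. 1b->3: ok.
ac: 1c undefined. 1c->0: no, b/acb meet in 2. 1c->1: ok.
ba: 2a undefined. 2a->0: no, b/bab meet in 2. 2a->1: no, baa/aa meet in 3. 2a->2: ok.
bb: 2b undefined. 2b->0: ok.
bc: 2c undefined. 2c->0: no, bc/bb meet in 0. 2c->1: ok.
abb: 3b undefined. 3b->0: ok.
caa: 3a undefined. 3a->0: ok.
cbc: 3c undefined. 3c->0: ok.
All examples now run through 4 states with every (state, symbol) defined. Accept strings end in {1,2}, Reject strings end in {0,3}; accept={1,2}.

states=4 start=0 accept={1,2} delta: 0a->1 0b->2 0c->1 1a->3 1b->3 1c->1 2a->2 2b->0 2c->1 3a->0 3b->0 3c->0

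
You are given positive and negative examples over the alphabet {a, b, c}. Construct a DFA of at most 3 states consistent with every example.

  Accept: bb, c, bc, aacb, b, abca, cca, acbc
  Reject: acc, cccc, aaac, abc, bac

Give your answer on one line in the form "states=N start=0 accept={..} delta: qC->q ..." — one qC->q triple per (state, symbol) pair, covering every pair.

states=3 start=0 accept={0,1} delta: 0a->1 0b->0 0c->1 1a->0 1b->1 1c->2 2a->0 2b->0 2c->2

Fold the examples into a partial DFA from state 0: repeatedly fix the first undefined (state, symbol) met by the shortest-then-alphabetical prefix, trying targets in increasing order and rejecting any under which an Accept and a Reject string meet in one state with the same remainder; add a state when all current targets are rejected. Accepting states are where Accept strings end.
a: 0a undefined. 0a->0: no, c/aaac meet in 0 with "c" left. Open state 1: 0a->1.
b: 0b undefined. 0b->0: ok.
c: 0c undefined. 0c->0: no, bb/cccc meet in 0. 0c->1: ok.
aa: 1a undefined. 1a->0: ok.
ab: 1b undefined. 1b->0: no, c/abc meet in 1. 1b->1: ok.
ac: 1c undefined. 1c->0: no, bb/cccc meet in 0. 1c->1: no, c/acc meet in 1. Open state 2: 1c->2.
acb: 2b undefined. 2b->0: ok.
acc: 2c undefined. 2c->0: no, bb/acc meet in 0. 2c->1: no, c/acc meet in 1. 2c->2: ok.
cca: 2a undefined. 2a->0: ok.
All examples now run through 3 states with every (state, symbol) defined. Accept strings end in {0,1}, Reject strings end in {2}; accept={0,1}.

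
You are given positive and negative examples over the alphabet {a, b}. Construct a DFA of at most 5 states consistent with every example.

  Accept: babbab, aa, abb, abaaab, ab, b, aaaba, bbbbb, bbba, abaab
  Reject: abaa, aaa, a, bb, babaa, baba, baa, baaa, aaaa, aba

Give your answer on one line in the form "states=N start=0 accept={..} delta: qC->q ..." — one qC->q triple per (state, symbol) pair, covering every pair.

Fold the examples into a partial DFA from state 0: repeatedly fix the first undefined (state, symbol) met by the shortest-then-alphabetical prefix, trying targets in increasing order and rejecting any under which an Accept and a Reject string meet in one state with the same remainder; add a state when all current targets are rejected. Accepting states are where Accept strings end.
a: 0a undefined. 0a->0: no, aa/aaa meet in 0. Open state 1: 0a->1.
b: 0b undefined. 0b->0: no, aa/baa meet in 1 with "a" left. 0b->1: no, ab/bb meet in 1 with "b" left. Open state 2: 0b->2.
aa: 1a undefined. 1a->0: no, aa/aaaa meet in 0. 1a->1: no, aa/aaa meet in 1. 1a->2: no, aaaba/baba meet in 2 with "aba" left. Open state 3: 1a->3.
ab: 1b undefined. 1b->0: no, aa/abaa meet in 3. 1b->1: no, aa/aba meet in 3. 1b->2: no, abb/bb meet in 2 with "b" left. 1b->3: ok.
ba: 2a undefined. 2a->0: no, aa/baaa meet in 3. 2a->1: no, aa/baa meet in 3. 2a->2: no, b/baa meet in 2. 2a->3: ok.
bb: 2b undefined. 2b->0: ok.
aaa: 3a undefined. 3a->0: ok.
abb: 3b undefined. 3b->0: no, babbab/aaa meet in 0. 3b->1: no, aa/baba meet in 3. 3b->2: no, babbab/baba meet in 3. 3b->3: ok.
All examples now run through 4 states with every (state, symbol) defined. Accept strings end in {2,3}, Reject strings end in {0,1}; accept={2,3}.

states=4 start=0 accept={2,3} delta: 0a->1 0b->2 1a->3 1b->3 2a->3 2b->0 3a->0 3b->3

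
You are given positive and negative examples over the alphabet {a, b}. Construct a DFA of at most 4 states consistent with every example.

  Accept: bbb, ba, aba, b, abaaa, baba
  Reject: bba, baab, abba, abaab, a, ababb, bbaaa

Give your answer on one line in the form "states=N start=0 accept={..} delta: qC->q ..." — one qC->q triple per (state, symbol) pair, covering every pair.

Grow the machine one transition at a time. Run the examples from 0; the earliest place one falls off (shortest prefix, ties alphabetical) gets sent to the lowest-numbered state that keeps every Accept/Reject pair distinguishable — a pair clashes when both reach the same state with identical unread suffix — and to a fresh state only if none does.
a: 0a undefined. 0a->0: ok.
b: 0b undefined. 0b->0: no, bbb/bba meet in 0. Open state 1: 0b->1.
ba: 1a undefined. 1a->0: no, ba/a meet in 0. 1a->1: no, bbb/ababb meet in 1 with "bb" left. Open state 2: 1a->2.
bb: 1b undefined. 1b->0: ok.
baa: 2a undefined. 2a->0: no, bbb/baab meet in 1. 2a->1: ok.
bab: 2b undefined. 2b->0: no, bbb/ababb meet in 1. 2b->1: ok.
All examples now run through 3 states with every (state, symbol) defined. Accept strings end in {1,2}, Reject strings end in {0}; accept={1,2}.

states=3 start=0 accept={1,2} delta: 0a->0 0b->1 1a->2 1b->0 2a->1 2b->1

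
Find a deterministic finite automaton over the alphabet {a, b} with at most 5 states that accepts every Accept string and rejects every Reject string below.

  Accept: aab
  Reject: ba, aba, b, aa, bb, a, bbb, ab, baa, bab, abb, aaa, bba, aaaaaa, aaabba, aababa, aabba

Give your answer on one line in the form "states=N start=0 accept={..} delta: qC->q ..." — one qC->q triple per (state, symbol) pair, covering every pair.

states=4 start=0 accept={3} delta: 0a->1 0b->0 1a->2 1b->0 2a->0 2b->3 3a->0 3b->0

Fold the examples into a partial DFA from state 0: repeatedly fix the first undefined (state, symbol) met by the shortest-then-alphabetical prefix, trying targets in increasing order and rejecting any under which an Accept and a Reject string meet in one state with the same remainder; add a state when all current targets are rejected. Accepting states are where Accept strings end.
a: 0a undefined. 0a->0: no, aab/b meet in 0 with "b" left. Open state 1: 0a->1.
b: 0b undefined. 0b->0: ok.
aa: 1a undefined. 1a->0: no, aab/b meet in 0. 1a->1: no, aab/ab meet in 1 with "b" left. Open state 2: 1a->2.
ab: 1b undefined. 1b->0: ok.
aaa: 2a undefined. 2a->0: ok.
aab: 2b undefined. 2b->0: no, aab/b meet in 0. 2b->1: no, aab/ba meet in 1. 2b->2: no, aab/aa meet in 2. Open state 3: 2b->3.
aaba: 3a undefined. 3a->0: ok.
aabb: 3b undefined. 3b->0: ok.
All examples now run through 4 states with every (state, symbol) defined. Accept strings end in {3}, Reject strings end in {0,1,2}; accept={3}.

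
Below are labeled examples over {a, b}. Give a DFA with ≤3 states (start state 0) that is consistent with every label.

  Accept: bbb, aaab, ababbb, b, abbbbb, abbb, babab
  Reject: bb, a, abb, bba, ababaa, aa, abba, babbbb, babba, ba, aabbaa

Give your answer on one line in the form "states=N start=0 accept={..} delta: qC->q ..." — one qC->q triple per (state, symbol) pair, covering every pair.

State merging on the prefix tree: take the shortest (then alphabetical) example prefix whose next move is undefined and point that move at state 0, else 1, else 2, ...; a target is out if some Accept/Reject pair would then sit in one state with the same input left (inseparable). If every existing state is out, open a new one.
a: 0a undefined. 0a->0: ok.
b: 0b undefined. 0b->0: no, bbb/bb meet in 0. Open state 1: 0b->1.
ba: 1a undefined. 1a->0: ok.
bb: 1b undefined. 1b->0: ok.
All examples now run through 2 states with every (state, symbol) defined. Accept strings end in {1}, Reject strings end in {0}; accept={1}.

states=2 start=0 accept={1} delta: 0a->0 0b->1 1a->0 1b->0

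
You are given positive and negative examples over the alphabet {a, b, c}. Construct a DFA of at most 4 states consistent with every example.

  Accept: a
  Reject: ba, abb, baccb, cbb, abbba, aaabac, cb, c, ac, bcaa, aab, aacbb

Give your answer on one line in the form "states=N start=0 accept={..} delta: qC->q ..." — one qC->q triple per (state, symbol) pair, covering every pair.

states=2 start=0 accept={0} delta: 0a->0 0b->1 0c->1 1a->1 1b->1 1c->1

Fold the examples into a partial DFA from state 0: repeatedly fix the first undefined (state, symbol) met by the shortest-then-alphabetical prefix, trying targets in increasing order and rejecting any under which an Accept and a Reject string meet in one state with the same remainder; add a state when all current targets are rejected. Accepting states are where Accept strings end.
a: 0a undefined. 0a->0: ok.
b: 0b undefined. 0b->0: no, a/ba meet in 0. Open state 1: 0b->1.
c: 0c undefined. 0c->0: no, a/c meet in 0. 0c->1: ok.
ba: 1a undefined. 1a->0: no, a/ba meet in 0. 1a->1: ok.
bc: 1c undefined. 1c->0: no, a/aaabac meet in 0. 1c->1: ok.
cb: 1b undefined. 1b->0: no, a/abb meet in 0. 1b->1: ok.
All examples now run through 2 states with every (state, symbol) defined. Accept strings end in {0}, Reject strings end in {1}; accept={0}.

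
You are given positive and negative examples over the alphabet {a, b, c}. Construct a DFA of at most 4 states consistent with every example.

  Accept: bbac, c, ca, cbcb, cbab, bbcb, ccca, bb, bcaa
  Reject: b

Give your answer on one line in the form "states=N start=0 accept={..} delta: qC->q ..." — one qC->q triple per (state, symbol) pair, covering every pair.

states=3 start=0 accept={0,2} delta: 0a->0 0b->1 0c->0 1a->2 1b->2 1c->1 2a->0 2b->0 2c->1

State merging on the prefix tree: take the shortest (then alphabetical) example prefix whose next move is undefined and point that move at state 0, else 1, else 2, ...; a target is out if some Accept/Reject pair would then sit in one state with the same input left (inseparable). If every existing state is out, open a new one.
b: 0b undefined. 0b->0: no, bb/b meet in 0. Open state 1: 0b->1.
c: 0c undefined. 0c->0: ok.
bb: 1b undefined. 1b->0: no, bbcb/b meet in 1. 1b->1: no, bb/b meet in 1. Open state 2: 1b->2.
bc: 1c undefined. 1c->0: no, cbcb/b meet in 1. 1c->1: ok.
ca: 0a undefined. 0a->0: ok.
bba: 2a undefined. 2a->0: ok.
bbc: 2c undefined. 2c->0: no, bbcb/b meet in 1. 2c->1: ok.
bca: 1a undefined. 1a->0: no, cbab/b meet in 1. 1a->1: no, bcaa/b meet in 1. 1a->2: ok.
cbab: 2b undefined. 2b->0: ok.
All examples now run through 3 states with every (state, symbol) defined. Accept strings end in {0,2}, Reject strings end in {1}; accept={0,2}.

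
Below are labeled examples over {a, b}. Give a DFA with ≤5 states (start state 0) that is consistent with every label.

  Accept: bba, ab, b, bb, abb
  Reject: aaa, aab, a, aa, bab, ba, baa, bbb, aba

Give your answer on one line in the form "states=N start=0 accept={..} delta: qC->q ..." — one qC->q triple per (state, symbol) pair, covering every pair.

State merging on the prefix tree: take the shortest (then alphabetical) example prefix whose next move is undefined and point that move at state 0, else 1, else 2, ...; a target is out if some Accept/Reject pair would then sit in one state with the same input left (inseparable). If every existing state is out, open a new one.
a: 0a undefined. 0a->0: no, ab/aab meet in 0 with "b" left. Open state 1: 0a->1.
b: 0b undefined. 0b->0: no, bba/a meet in 1. 0b->1: no, bba/aba meet in 1 with "ba" left. Open state 2: 0b->2.
aa: 1a undefined. 1a->0: no, b/aab meet in 2. 1a->1: no, ab/aab meet in 1 with "b" left. 1a->2: no, b/aa meet in 2. Open state 3: 1a->3.
ab: 1b undefined. 1b->0: ok.
ba: 2a undefined. 2a->0: no, ab/ba meet in 0. 2a->1: no, ab/bab meet in 0. 2a->2: no, b/ba meet in 2. 2a->3: ok.
bb: 2b undefined. 2b->0: no, bba/a meet in 1. 2b->1: no, bba/aa meet in 3. 2b->2: no, bba/aa meet in 3. 2b->3: no, bba/aaa meet in 3 with "a" left. Open state 4: 2b->4.
aaa: 3a undefined. 3a->0: no, ab/aaa meet in 0. 3a->1: ok.
aab: 3b undefined. 3b->0: no, ab/aab meet in 0. 3b->1: ok.
bba: 4a undefined. 4a->0: ok.
bbb: 4b undefined. 4b->0: no, bba/bbb meet in 0. 4b->1: ok.
All examples now run through 5 states with every (state, symbol) defined. Accept strings end in {0,2,4}, Reject strings end in {1,3}; accept={0,2,4}.

states=5 start=0 accept={0,2,4} delta: 0a->1 0b->2 1a->3 1b->0 2a->3 2b->4 3a->1 3b->1 4a->0 4b->1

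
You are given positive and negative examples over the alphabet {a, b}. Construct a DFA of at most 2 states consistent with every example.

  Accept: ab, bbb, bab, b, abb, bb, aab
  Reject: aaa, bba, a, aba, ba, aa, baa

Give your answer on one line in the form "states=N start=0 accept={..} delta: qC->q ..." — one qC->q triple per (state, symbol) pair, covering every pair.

states=2 start=0 accept={1} delta: 0a->0 0b->1 1a->0 1b->1

Grow the machine one transition at a time. Run the examples from 0; the earliest place one falls off (shortest prefix, ties alphabetical) gets sent to the lowest-numbered state that keeps every Accept/Reject pair distinguishable — a pair clashes when both reach the same state with identical unread suffix — and to a fresh state only if none does.
a: 0a undefined. 0a->0: ok.
b: 0b undefined. 0b->0: no, ab/aaa meet in 0. Open state 1: 0b->1.
ba: 1a undefined. 1a->0: ok.
bb: 1b undefined. 1b->0: no, abb/aaa meet in 0. 1b->1: ok.
All examples now run through 2 states with every (state, symbol) defined. Accept strings end in {1}, Reject strings end in {0}; accept={1}.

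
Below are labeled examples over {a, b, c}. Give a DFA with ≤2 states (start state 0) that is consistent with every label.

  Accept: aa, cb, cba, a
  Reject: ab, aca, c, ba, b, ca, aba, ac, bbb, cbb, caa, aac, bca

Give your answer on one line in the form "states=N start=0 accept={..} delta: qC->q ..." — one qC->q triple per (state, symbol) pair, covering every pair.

states=2 start=0 accept={0} delta: 0a->0 0b->1 0c->1 1a->1 1b->0 1c->1

State merging on the prefix tree: take the shortest (then alphabetical) example prefix whose next move is undefined and point that move at state 0, else 1, else 2, ...; a target is out if some Accept/Reject pair would then sit in one state with the same input left (inseparable). If every existing state is out, open a new one.
a: 0a undefined. 0a->0: ok.
b: 0b undefined. 0b->0: no, aa/ab meet in 0. Open state 1: 0b->1.
c: 0c undefined. 0c->0: no, aa/aca meet in 0. 0c->1: ok.
ba: 1a undefined. 1a->0: no, aa/aca meet in 0. 1a->1: ok.
bb: 1b undefined. 1b->0: ok.
bc: 1c undefined. 1c->0: no, aa/bca meet in 0. 1c->1: ok.
All examples now run through 2 states with every (state, symbol) defined. Accept strings end in {0}, Reject strings end in {1}; accept={0}.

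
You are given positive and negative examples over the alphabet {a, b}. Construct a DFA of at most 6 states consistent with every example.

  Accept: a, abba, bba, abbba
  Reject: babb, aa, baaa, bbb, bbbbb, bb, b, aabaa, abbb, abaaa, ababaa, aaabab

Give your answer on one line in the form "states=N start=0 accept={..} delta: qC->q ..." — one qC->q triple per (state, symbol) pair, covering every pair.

Grow the machine one transition at a time. Run the examples from 0; the earliest place one falls off (shortest prefix, ties alphabetical) gets sent to the lowest-numbered state that keeps every Accept/Reject pair distinguishable — a pair clashes when both reach the same state with identical unread suffix — and to a fresh state only if none does.
a: 0a undefined. 0a->0: no, a/aa meet in 0. Open state 1: 0a->1.
b: 0b undefined. 0b->0: ok.
aa: 1a undefined. 1a->0: no, a/baaa meet in 1. 1a->1: no, a/aa meet in 1. Open state 2: 1a->2.
ab: 1b undefined. 1b->0: ok.
aaa: 2a undefined. 2a->0: ok.
aab: 2b undefined. 2b->0: ok.
All examples now run through 3 states with every (state, symbol) defined. Accept strings end in {1}, Reject strings end in {0,2}; accept={1}.

states=3 start=0 accept={1} delta: 0a->1 0b->0 1a->2 1b->0 2a->0 2b->0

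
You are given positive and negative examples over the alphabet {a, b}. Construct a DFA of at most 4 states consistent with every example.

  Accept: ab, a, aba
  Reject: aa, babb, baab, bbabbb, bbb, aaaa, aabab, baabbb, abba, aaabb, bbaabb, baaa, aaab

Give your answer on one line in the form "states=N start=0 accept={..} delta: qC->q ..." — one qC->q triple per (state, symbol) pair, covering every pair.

states=4 start=0 accept={1,3} delta: 0a->1 0b->0 1a->2 1b->3 2a->2 2b->2 3a->1 3b->2

State merging on the prefix tree: take the shortest (then alphabetical) example prefix whose next move is undefined and point that move at state 0, else 1, else 2, ...; a target is out if some Accept/Reject pair would then sit in one state with the same input left (inseparable). If every existing state is out, open a new one.
a: 0a undefined. 0a->0: no, ab/aaab meet in 0 with "b" left. Open state 1: 0a->1.
b: 0b undefined. 0b->0: ok.
aa: 1a undefined. 1a->0: no, ab/aabab meet in 1 with "b" left. 1a->1: no, ab/baab meet in 1 with "b" left. Open state 2: 1a->2.
ab: 1b undefined. 1b->0: no, ab/babb meet in 0. 1b->1: no, ab/babb meet in 1. 1b->2: no, ab/aa meet in 2. Open state 3: 1b->3.
aaa: 2a undefined. 2a->0: no, a/aaaa meet in 1. 2a->1: no, ab/aaab meet in 3. 2a->2: ok.
aab: 2b undefined. 2b->0: no, ab/aabab meet in 3. 2b->1: no, ab/aaabb meet in 3. 2b->2: ok.
aba: 3a undefined. 3a->0: no, aba/bbb meet in 0. 3a->1: ok.
abb: 3b undefined. 3b->0: no, a/abba meet in 1. 3b->1: no, ab/bbabbb meet in 3. 3b->2: ok.
All examples now run through 4 states with every (state, symbol) defined. Accept strings end in {1,3}, Reject strings end in {0,2}; accept={1,3}.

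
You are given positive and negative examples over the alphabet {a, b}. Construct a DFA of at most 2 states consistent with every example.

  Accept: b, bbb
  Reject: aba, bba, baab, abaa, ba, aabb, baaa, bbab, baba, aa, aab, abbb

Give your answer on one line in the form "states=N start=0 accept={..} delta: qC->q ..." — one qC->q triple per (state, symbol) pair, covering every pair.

Fold the examples into a partial DFA from state 0: repeatedly fix the first undefined (state, symbol) met by the shortest-then-alphabetical prefix, trying targets in increasing order and rejecting any under which an Accept and a Reject string meet in one state with the same remainder; add a state when all current targets are rejected. Accepting states are where Accept strings end.
a: 0a undefined. 0a->0: no, b/aab meet in 0 with "b" left. Open state 1: 0a->1.
b: 0b undefined. 0b->0: ok.
aa: 1a undefined. 1a->0: no, b/baab meet in 0. 1a->1: ok.
ab: 1b undefined. 1b->0: no, b/baab meet in 0. 1b->1: ok.
All examples now run through 2 states with every (state, symbol) defined. Accept strings end in {0}, Reject strings end in {1}; accept={0}.

states=2 start=0 accept={0} delta: 0a->1 0b->0 1a->1 1b->1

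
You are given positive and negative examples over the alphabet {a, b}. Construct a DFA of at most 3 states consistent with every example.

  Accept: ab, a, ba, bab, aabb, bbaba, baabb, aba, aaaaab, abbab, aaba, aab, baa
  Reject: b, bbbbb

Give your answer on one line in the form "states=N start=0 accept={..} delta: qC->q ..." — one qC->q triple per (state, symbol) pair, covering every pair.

states=2 start=0 accept={1} delta: 0a->1 0b->0 1a->1 1b->1

Grow the machine one transition at a time. Run the examples from 0; the earliest place one falls off (shortest prefix, ties alphabetical) gets sent to the lowest-numbered state that keeps every Accept/Reject pair distinguishable — a pair clashes when both reach the same state with identical unread suffix — and to a fresh state only if none does.
a: 0a undefined. 0a->0: no, ab/b meet in 0 with "b" left. Open state 1: 0a->1.
b: 0b undefined. 0b->0: ok.
aa: 1a undefined. 1a->0: no, aabb/b meet in 0. 1a->1: ok.
ab: 1b undefined. 1b->0: no, ab/b meet in 0. 1b->1: ok.
All examples now run through 2 states with every (state, symbol) defined. Accept strings end in {1}, Reject strings end in {0}; accept={1}.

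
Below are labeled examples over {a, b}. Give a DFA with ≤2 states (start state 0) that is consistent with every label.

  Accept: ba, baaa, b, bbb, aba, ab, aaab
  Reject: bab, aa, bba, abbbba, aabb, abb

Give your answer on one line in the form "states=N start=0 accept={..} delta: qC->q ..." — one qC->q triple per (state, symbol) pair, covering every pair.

Fold the examples into a partial DFA from state 0: repeatedly fix the first undefined (state, symbol) met by the shortest-then-alphabetical prefix, trying targets in increasing order and rejecting any under which an Accept and a Reject string meet in one state with the same remainder; add a state when all current targets are rejected. Accepting states are where Accept strings end.
a: 0a undefined. 0a->0: ok.
b: 0b undefined. 0b->0: no, ba/bab meet in 0. Open state 1: 0b->1.
ba: 1a undefined. 1a->0: no, ba/aa meet in 0. 1a->1: ok.
bb: 1b undefined. 1b->0: ok.
All examples now run through 2 states with every (state, symbol) defined. Accept strings end in {1}, Reject strings end in {0}; accept={1}.

states=2 start=0 accept={1} delta: 0a->0 0b->1 1a->1 1b->0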